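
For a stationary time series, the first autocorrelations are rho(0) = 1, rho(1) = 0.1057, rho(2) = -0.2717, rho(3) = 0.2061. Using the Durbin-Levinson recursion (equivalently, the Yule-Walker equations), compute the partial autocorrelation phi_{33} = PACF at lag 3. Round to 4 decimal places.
\phi_{33} = 0.3010

The PACF at lag k is phi_{kk}, the last component of the solution
to the Yule-Walker system G_k phi = r_k where
  (G_k)_{ij} = rho(|i - j|), (r_k)_i = rho(i), i,j = 1..k.
Equivalently, Durbin-Levinson gives phi_{kk} iteratively:
  phi_{11} = rho(1)
  phi_{kk} = [rho(k) - sum_{j=1..k-1} phi_{k-1,j} rho(k-j)]
            / [1 - sum_{j=1..k-1} phi_{k-1,j} rho(j)],
  phi_{k,j} = phi_{k-1,j} - phi_{kk} phi_{k-1,k-j},  j = 1..k-1.
Step k = 1:
  phi_11 = rho(1) = 0.1057.
Step k = 2:
  phi_22 = [rho(2) - phi_11 rho(1)] / [1 - phi_11 rho(1)] = [-0.2717 - (0.1057)(0.1057)] / [1 - (0.1057)(0.1057)]
         = -0.28287249 / 0.98882751 = -0.286069.
  Update: phi_21 = phi_11 - phi_22 phi_11 = 0.1057 - (-0.286069)(0.1057) = 0.135937.
Step k = 3:
  phi_33 = [rho(3) - phi_21 rho(2) - phi_22 rho(1)] / [1 - phi_21 rho(1) - phi_22 rho(2)]
    numerator   = 0.2061 - (0.135937)(-0.2717) - (-0.286069)(0.1057) = 0.27327165
    denominator = 1 - (0.135937)(0.1057) - (-0.286069)(-0.2717) = 0.90790658
  phi_33 = 0.27327165 / 0.90790658 = 0.301.
Therefore phi_{33} = 0.3010.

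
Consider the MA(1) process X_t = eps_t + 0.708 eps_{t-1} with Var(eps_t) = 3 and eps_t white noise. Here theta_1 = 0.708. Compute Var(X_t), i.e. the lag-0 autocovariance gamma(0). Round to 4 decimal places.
\gamma(0) = 4.5038

For an MA(q) process X_t = eps_t + sum_i theta_i eps_{t-i} with
Var(eps_t) = sigma^2, the variance is
  gamma(0) = sigma^2 * (1 + sum_i theta_i^2).
  sum_i theta_i^2 = (0.708)^2 = 0.501264.
  gamma(0) = 3 * (1 + 0.501264) = 3 * 1.501264 = 4.503792, which rounds to 4.5038.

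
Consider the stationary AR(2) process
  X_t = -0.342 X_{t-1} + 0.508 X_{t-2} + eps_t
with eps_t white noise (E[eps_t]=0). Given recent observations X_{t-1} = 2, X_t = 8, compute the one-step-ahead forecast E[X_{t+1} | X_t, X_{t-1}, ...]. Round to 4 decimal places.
E[X_{t+1} \mid \mathcal F_t] = -1.7200

For an AR(p) model X_t = c + sum_i phi_i X_{t-i} + eps_t, the
one-step-ahead conditional mean is
  E[X_{t+1} | X_t, ...] = c + sum_i phi_i X_{t+1-i}.
Substitute known values:
  E[X_{t+1} | ...] = (-0.342) * (8) + (0.508) * (2)
                   = -1.7200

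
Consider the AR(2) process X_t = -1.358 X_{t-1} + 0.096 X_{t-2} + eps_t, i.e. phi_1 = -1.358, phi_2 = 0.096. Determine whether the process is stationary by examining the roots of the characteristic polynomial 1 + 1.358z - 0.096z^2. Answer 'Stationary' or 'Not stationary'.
\text{Not stationary}

The AR(p) characteristic polynomial is P(z) = 1 + 1.358z - 0.096z^2.
Stationarity requires all roots to lie outside the unit circle, i.e. |z| > 1 for every root.
Set 1 + (1.358) z + (-0.096) z^2 = 0, i.e. a z^2 + b z + c = 0 with a = -0.096, b = 1.358, c = 1.
Discriminant D = b^2 - 4ac = (1.358)^2 - 4*(-0.096)*1 = 1.844164 - (-0.384) = 2.228164.
D >= 0, so the roots are real: z = (-b +/- sqrt(D)) / (2a) = (-1.358 +/- 1.492704) / (-0.192).
  z_1 = (-1.358 + 1.492704) / (-0.192) = -0.7016,   |z_1| = 0.7016.
  z_2 = (-1.358 - 1.492704) / (-0.192) = 14.8474,   |z_2| = 14.8474.
Moduli of all roots: 0.7016, 14.8474.
All moduli strictly greater than 1? No.
Verdict: Not stationary.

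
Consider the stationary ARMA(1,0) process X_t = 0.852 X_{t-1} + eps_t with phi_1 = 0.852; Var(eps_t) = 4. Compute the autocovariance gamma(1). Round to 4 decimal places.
\gamma(1) = 12.4336

Multiply the model equation by X_{t-k} and take expectations. With theta_0 = psi_0 = 1 and psi_j the MA(infinity) weights, this gives
  gamma(k) - sum_i phi_i gamma(k-i) = c_k,
  c_k = sigma^2 * sum_{j=k..q} theta_j psi_{j-k}   (c_k = 0 for k > q),
using gamma(-m) = gamma(m).
Pure AR (q = 0): c_0 = sigma^2 = 4, c_k = 0 for k >= 1.
Equations for k = 0 and k = 1 (AR order 1):
  gamma(0) = phi_1 gamma(1) + c_0
  gamma(1) = phi_1 gamma(0) + c_1
Substituting the second into the first: gamma(0) (1 - phi_1^2) = c_0 + phi_1 c_1, so
  gamma(0) = c_0 / (1 - phi_1^2) = 4 / (1 - (0.852)^2) = 4 / 0.274096 = 14.593427.
  gamma(1) = phi_1 gamma(0) = (0.852)(14.593427) = 12.4336.
Therefore gamma(1) = 12.4336 (to 4 decimal places).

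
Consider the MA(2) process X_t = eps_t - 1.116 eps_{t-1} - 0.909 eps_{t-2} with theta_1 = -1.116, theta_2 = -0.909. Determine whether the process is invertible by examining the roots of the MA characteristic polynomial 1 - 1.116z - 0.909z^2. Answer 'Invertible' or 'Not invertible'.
\text{Not invertible}

The MA(q) characteristic polynomial is P(z) = 1 - 1.116z - 0.909z^2.
Invertibility requires all roots to lie outside the unit circle, i.e. |z| > 1 for every root.
Set 1 + (-1.116) z + (-0.909) z^2 = 0, i.e. a z^2 + b z + c = 0 with a = -0.909, b = -1.116, c = 1.
Discriminant D = b^2 - 4ac = (-1.116)^2 - 4*(-0.909)*1 = 1.245456 - (-3.636) = 4.881456.
D >= 0, so the roots are real: z = (-b +/- sqrt(D)) / (2a) = (1.116 +/- 2.209402) / (-1.818).
  z_1 = (1.116 + 2.209402) / (-1.818) = -1.8292,   |z_1| = 1.8292.
  z_2 = (1.116 - 2.209402) / (-1.818) = 0.6014,   |z_2| = 0.6014.
Moduli of all roots: 1.8292, 0.6014.
All moduli strictly greater than 1? No.
Verdict: Not invertible.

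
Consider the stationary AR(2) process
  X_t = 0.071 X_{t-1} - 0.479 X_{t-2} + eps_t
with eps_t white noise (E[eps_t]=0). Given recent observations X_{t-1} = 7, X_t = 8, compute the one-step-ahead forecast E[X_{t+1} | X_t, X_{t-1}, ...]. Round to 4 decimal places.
E[X_{t+1} \mid \mathcal F_t] = -2.7850

For an AR(p) model X_t = c + sum_i phi_i X_{t-i} + eps_t, the
one-step-ahead conditional mean is
  E[X_{t+1} | X_t, ...] = c + sum_i phi_i X_{t+1-i}.
Substitute known values:
  E[X_{t+1} | ...] = (0.071) * (8) + (-0.479) * (7)
                   = -2.7850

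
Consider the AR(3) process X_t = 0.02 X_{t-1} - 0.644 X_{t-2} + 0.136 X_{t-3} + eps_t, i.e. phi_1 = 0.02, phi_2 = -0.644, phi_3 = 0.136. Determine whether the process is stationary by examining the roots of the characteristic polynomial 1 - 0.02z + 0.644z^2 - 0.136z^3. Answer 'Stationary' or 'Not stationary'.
\text{Stationary}

The AR(p) characteristic polynomial is P(z) = 1 - 0.02z + 0.644z^2 - 0.136z^3.
Stationarity requires all roots to lie outside the unit circle, i.e. |z| > 1 for every root.
Degree 3: look for a simple real root z0 first, then factor out (1 - z/z0) and solve the remaining quadratic.
Testing z0 = 5: P(5) = 1 + (-0.02)(5) + (0.644)(5)^2 + (-0.136)(5)^3
  = 1 + (-0.1) + (16.1) + (-17) = 0.  So z_0 = 5 is a root, |z_0| = 5.
Divide out the factor (1 - 0.2 z) = (1 - z/z0) (since 1/z0 = 0.2):
  P(z) = (1 - 0.2 z)(1 + (0.18) z + (0.68) z^2)
  [check: z-coef 0.18 - (0.2) = -0.02; z^2-coef 0.68 - (0.2)(0.18) = 0.644; z^3-coef -(0.2)(0.68) = -0.136.]
Remaining roots from the quadratic factor 1 + (0.18) z + (0.68) z^2:
  Set 1 + (0.18) z + (0.68) z^2 = 0, i.e. a z^2 + b z + c = 0 with a = 0.68, b = 0.18, c = 1.
  Discriminant D = b^2 - 4ac = (0.18)^2 - 4*(0.68)*1 = 0.0324 - (2.72) = -2.6876.
  D < 0, so the roots are the complex-conjugate pair z = (-b +/- i sqrt(-D)) / (2a) = -0.1324 +/- 1.2054i.
  For a conjugate pair |z|^2 = z * conj(z) = (product of roots) = c/a = 1/(0.68) = 1.470588, so |z| = sqrt(1.470588) = 1.2127 for both roots.
Moduli of all roots: 5.0000, 1.2127, 1.2127.
All moduli strictly greater than 1? Yes.
Verdict: Stationary.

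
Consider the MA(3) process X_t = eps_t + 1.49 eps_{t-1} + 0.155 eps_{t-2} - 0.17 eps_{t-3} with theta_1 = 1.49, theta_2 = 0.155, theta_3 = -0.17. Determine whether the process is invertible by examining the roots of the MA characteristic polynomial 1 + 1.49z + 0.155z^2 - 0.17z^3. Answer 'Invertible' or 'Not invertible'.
\text{Not invertible}

The MA(q) characteristic polynomial is P(z) = 1 + 1.49z + 0.155z^2 - 0.17z^3.
Invertibility requires all roots to lie outside the unit circle, i.e. |z| > 1 for every root.
Degree 3: look for a simple real root z0 first, then factor out (1 - z/z0) and solve the remaining quadratic.
Testing z0 = -2: P(-2) = 1 + (1.49)(-2) + (0.155)(-2)^2 + (-0.17)(-2)^3
  = 1 + (-2.98) + (0.62) + (1.36) = 0.  So z_0 = -2 is a root, |z_0| = 2.
Divide out the factor (1 + 0.5 z) = (1 - z/z0) (since 1/z0 = -0.5):
  P(z) = (1 + 0.5 z)(1 + (0.99) z + (-0.34) z^2)
  [check: z-coef 0.99 - (-0.5) = 1.49; z^2-coef -0.34 - (-0.5)(0.99) = 0.155; z^3-coef -(-0.5)(-0.34) = -0.17.]
Remaining roots from the quadratic factor 1 + (0.99) z + (-0.34) z^2:
  Set 1 + (0.99) z + (-0.34) z^2 = 0, i.e. a z^2 + b z + c = 0 with a = -0.34, b = 0.99, c = 1.
  Discriminant D = b^2 - 4ac = (0.99)^2 - 4*(-0.34)*1 = 0.9801 - (-1.36) = 2.3401.
  D >= 0, so the roots are real: z = (-b +/- sqrt(D)) / (2a) = (-0.99 +/- 1.529739) / (-0.68).
    z_1 = (-0.99 + 1.529739) / (-0.68) = -0.7937,   |z_1| = 0.7937.
    z_2 = (-0.99 - 1.529739) / (-0.68) = 3.7055,   |z_2| = 3.7055.
Moduli of all roots: 2.0000, 0.7937, 3.7055.
All moduli strictly greater than 1? No.
Verdict: Not invertible.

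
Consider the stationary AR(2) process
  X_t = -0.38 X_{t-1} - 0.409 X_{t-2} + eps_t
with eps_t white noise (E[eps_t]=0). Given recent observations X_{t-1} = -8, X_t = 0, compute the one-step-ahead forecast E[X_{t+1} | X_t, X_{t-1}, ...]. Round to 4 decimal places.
E[X_{t+1} \mid \mathcal F_t] = 3.2720

For an AR(p) model X_t = c + sum_i phi_i X_{t-i} + eps_t, the
one-step-ahead conditional mean is
  E[X_{t+1} | X_t, ...] = c + sum_i phi_i X_{t+1-i}.
Substitute known values:
  E[X_{t+1} | ...] = (-0.38) * (0) + (-0.409) * (-8)
                   = 3.2720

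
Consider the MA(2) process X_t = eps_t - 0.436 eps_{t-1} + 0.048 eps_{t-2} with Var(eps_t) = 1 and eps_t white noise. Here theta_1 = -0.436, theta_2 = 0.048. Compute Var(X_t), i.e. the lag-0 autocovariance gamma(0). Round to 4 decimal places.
\gamma(0) = 1.1924

For an MA(q) process X_t = eps_t + sum_i theta_i eps_{t-i} with
Var(eps_t) = sigma^2, the variance is
  gamma(0) = sigma^2 * (1 + sum_i theta_i^2).
  sum_i theta_i^2 = (-0.436)^2 + (0.048)^2 = 0.190096 + 0.002304 = 0.1924.
  gamma(0) = 1 * (1 + 0.1924) = 1 * 1.1924 = 1.1924.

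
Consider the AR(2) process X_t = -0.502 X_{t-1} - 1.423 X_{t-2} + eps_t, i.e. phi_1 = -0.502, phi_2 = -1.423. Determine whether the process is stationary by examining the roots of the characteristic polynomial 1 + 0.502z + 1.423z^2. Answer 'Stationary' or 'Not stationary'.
\text{Not stationary}

The AR(p) characteristic polynomial is P(z) = 1 + 0.502z + 1.423z^2.
Stationarity requires all roots to lie outside the unit circle, i.e. |z| > 1 for every root.
Set 1 + (0.502) z + (1.423) z^2 = 0, i.e. a z^2 + b z + c = 0 with a = 1.423, b = 0.502, c = 1.
Discriminant D = b^2 - 4ac = (0.502)^2 - 4*(1.423)*1 = 0.252004 - (5.692) = -5.439996.
D < 0, so the roots are the complex-conjugate pair z = (-b +/- i sqrt(-D)) / (2a) = -0.1764 +/- 0.8195i.
For a conjugate pair |z|^2 = z * conj(z) = (product of roots) = c/a = 1/(1.423) = 0.702741, so |z| = sqrt(0.702741) = 0.8383 for both roots.
Moduli of all roots: 0.8383, 0.8383.
All moduli strictly greater than 1? No.
Verdict: Not stationary.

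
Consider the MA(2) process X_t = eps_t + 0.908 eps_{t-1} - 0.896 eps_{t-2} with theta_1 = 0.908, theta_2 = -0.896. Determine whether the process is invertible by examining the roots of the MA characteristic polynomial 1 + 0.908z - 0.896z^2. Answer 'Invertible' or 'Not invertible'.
\text{Not invertible}

The MA(q) characteristic polynomial is P(z) = 1 + 0.908z - 0.896z^2.
Invertibility requires all roots to lie outside the unit circle, i.e. |z| > 1 for every root.
Set 1 + (0.908) z + (-0.896) z^2 = 0, i.e. a z^2 + b z + c = 0 with a = -0.896, b = 0.908, c = 1.
Discriminant D = b^2 - 4ac = (0.908)^2 - 4*(-0.896)*1 = 0.824464 - (-3.584) = 4.408464.
D >= 0, so the roots are real: z = (-b +/- sqrt(D)) / (2a) = (-0.908 +/- 2.099634) / (-1.792).
  z_1 = (-0.908 + 2.099634) / (-1.792) = -0.665,   |z_1| = 0.665.
  z_2 = (-0.908 - 2.099634) / (-1.792) = 1.6784,   |z_2| = 1.6784.
Moduli of all roots: 0.6650, 1.6784.
All moduli strictly greater than 1? No.
Verdict: Not invertible.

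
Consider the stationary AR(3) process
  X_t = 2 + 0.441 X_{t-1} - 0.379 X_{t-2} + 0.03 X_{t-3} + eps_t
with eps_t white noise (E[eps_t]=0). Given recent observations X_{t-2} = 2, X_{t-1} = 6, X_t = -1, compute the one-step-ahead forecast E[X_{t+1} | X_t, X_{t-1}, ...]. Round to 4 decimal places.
E[X_{t+1} \mid \mathcal F_t] = -0.6550

For an AR(p) model X_t = c + sum_i phi_i X_{t-i} + eps_t, the
one-step-ahead conditional mean is
  E[X_{t+1} | X_t, ...] = c + sum_i phi_i X_{t+1-i}.
Substitute known values:
  E[X_{t+1} | ...] = 2 + (0.441) * (-1) + (-0.379) * (6) + (0.03) * (2)
                   = -0.6550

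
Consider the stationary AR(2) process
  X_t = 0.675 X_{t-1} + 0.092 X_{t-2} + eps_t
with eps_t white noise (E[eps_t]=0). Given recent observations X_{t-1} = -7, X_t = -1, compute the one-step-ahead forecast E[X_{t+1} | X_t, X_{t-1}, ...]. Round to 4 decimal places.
E[X_{t+1} \mid \mathcal F_t] = -1.3190

For an AR(p) model X_t = c + sum_i phi_i X_{t-i} + eps_t, the
one-step-ahead conditional mean is
  E[X_{t+1} | X_t, ...] = c + sum_i phi_i X_{t+1-i}.
Substitute known values:
  E[X_{t+1} | ...] = (0.675) * (-1) + (0.092) * (-7)
                   = -1.3190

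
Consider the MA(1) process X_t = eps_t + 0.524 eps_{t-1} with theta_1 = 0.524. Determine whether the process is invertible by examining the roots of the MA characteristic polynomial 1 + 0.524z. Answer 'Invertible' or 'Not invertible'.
\text{Invertible}

The MA(q) characteristic polynomial is P(z) = 1 + 0.524z.
Invertibility requires all roots to lie outside the unit circle, i.e. |z| > 1 for every root.
This is linear in z: 1 + (0.524) z = 0  =>  z = -1/(0.524) = -1.908397,  |z| = 1.908397.
Moduli of all roots: 1.9084.
All moduli strictly greater than 1? Yes.
Verdict: Invertible.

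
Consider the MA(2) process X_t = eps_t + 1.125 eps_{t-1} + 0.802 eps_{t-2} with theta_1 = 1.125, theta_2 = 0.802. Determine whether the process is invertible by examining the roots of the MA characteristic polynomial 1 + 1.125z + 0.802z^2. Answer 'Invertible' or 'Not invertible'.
\text{Invertible}

The MA(q) characteristic polynomial is P(z) = 1 + 1.125z + 0.802z^2.
Invertibility requires all roots to lie outside the unit circle, i.e. |z| > 1 for every root.
Set 1 + (1.125) z + (0.802) z^2 = 0, i.e. a z^2 + b z + c = 0 with a = 0.802, b = 1.125, c = 1.
Discriminant D = b^2 - 4ac = (1.125)^2 - 4*(0.802)*1 = 1.265625 - (3.208) = -1.942375.
D < 0, so the roots are the complex-conjugate pair z = (-b +/- i sqrt(-D)) / (2a) = -0.7014 +/- 0.8689i.
For a conjugate pair |z|^2 = z * conj(z) = (product of roots) = c/a = 1/(0.802) = 1.246883, so |z| = sqrt(1.246883) = 1.1166 for both roots.
Moduli of all roots: 1.1166, 1.1166.
All moduli strictly greater than 1? Yes.
Verdict: Invertible.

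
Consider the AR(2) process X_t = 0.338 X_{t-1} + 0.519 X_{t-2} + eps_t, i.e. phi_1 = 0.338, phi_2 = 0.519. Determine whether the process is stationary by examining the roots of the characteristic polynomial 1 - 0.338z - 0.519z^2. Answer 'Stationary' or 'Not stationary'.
\text{Stationary}

The AR(p) characteristic polynomial is P(z) = 1 - 0.338z - 0.519z^2.
Stationarity requires all roots to lie outside the unit circle, i.e. |z| > 1 for every root.
Set 1 + (-0.338) z + (-0.519) z^2 = 0, i.e. a z^2 + b z + c = 0 with a = -0.519, b = -0.338, c = 1.
Discriminant D = b^2 - 4ac = (-0.338)^2 - 4*(-0.519)*1 = 0.114244 - (-2.076) = 2.190244.
D >= 0, so the roots are real: z = (-b +/- sqrt(D)) / (2a) = (0.338 +/- 1.479947) / (-1.038).
  z_1 = (0.338 + 1.479947) / (-1.038) = -1.7514,   |z_1| = 1.7514.
  z_2 = (0.338 - 1.479947) / (-1.038) = 1.1001,   |z_2| = 1.1001.
Moduli of all roots: 1.7514, 1.1001.
All moduli strictly greater than 1? Yes.
Verdict: Stationary.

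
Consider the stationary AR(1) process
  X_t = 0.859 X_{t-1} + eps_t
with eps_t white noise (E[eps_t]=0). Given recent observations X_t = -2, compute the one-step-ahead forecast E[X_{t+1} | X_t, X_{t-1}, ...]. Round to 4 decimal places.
E[X_{t+1} \mid \mathcal F_t] = -1.7180

For an AR(p) model X_t = c + sum_i phi_i X_{t-i} + eps_t, the
one-step-ahead conditional mean is
  E[X_{t+1} | X_t, ...] = c + sum_i phi_i X_{t+1-i}.
Substitute known values:
  E[X_{t+1} | ...] = (0.859) * (-2)
                   = -1.7180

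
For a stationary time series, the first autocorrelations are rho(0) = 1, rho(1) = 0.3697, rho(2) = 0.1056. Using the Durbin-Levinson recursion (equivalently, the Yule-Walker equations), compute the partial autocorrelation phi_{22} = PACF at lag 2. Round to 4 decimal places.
\phi_{22} = -0.0360

The PACF at lag k is phi_{kk}, the last component of the solution
to the Yule-Walker system G_k phi = r_k where
  (G_k)_{ij} = rho(|i - j|), (r_k)_i = rho(i), i,j = 1..k.
Equivalently, Durbin-Levinson gives phi_{kk} iteratively:
  phi_{11} = rho(1)
  phi_{kk} = [rho(k) - sum_{j=1..k-1} phi_{k-1,j} rho(k-j)]
            / [1 - sum_{j=1..k-1} phi_{k-1,j} rho(j)],
  phi_{k,j} = phi_{k-1,j} - phi_{kk} phi_{k-1,k-j},  j = 1..k-1.
Step k = 1:
  phi_11 = rho(1) = 0.3697.
Step k = 2:
  phi_22 = [rho(2) - phi_11 rho(1)] / [1 - phi_11 rho(1)] = [0.1056 - (0.3697)(0.3697)] / [1 - (0.3697)(0.3697)]
         = -0.03107809 / 0.86332191 = -0.036.
Therefore phi_{22} = -0.0360.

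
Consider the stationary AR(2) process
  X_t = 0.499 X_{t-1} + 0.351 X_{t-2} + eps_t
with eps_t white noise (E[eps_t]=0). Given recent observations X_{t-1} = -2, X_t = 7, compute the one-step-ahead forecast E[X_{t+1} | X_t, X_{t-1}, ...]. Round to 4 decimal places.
E[X_{t+1} \mid \mathcal F_t] = 2.7910

For an AR(p) model X_t = c + sum_i phi_i X_{t-i} + eps_t, the
one-step-ahead conditional mean is
  E[X_{t+1} | X_t, ...] = c + sum_i phi_i X_{t+1-i}.
Substitute known values:
  E[X_{t+1} | ...] = (0.499) * (7) + (0.351) * (-2)
                   = 2.7910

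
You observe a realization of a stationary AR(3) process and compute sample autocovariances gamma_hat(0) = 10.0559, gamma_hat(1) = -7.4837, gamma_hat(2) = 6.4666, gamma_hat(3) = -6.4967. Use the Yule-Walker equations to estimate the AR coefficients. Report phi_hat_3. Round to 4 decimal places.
\hat\phi_{3} = -0.2670

The Yule-Walker equations for an AR(p) process read, in matrix form,
  Gamma_p phi = r_p,   with   (Gamma_p)_{ij} = gamma(|i - j|),
                       (r_p)_i = gamma(i),   i,j = 1..p.
Substitute the sample gammas (Toeplitz matrix and right-hand side of size 3):
  Gamma_p = [[10.0559, -7.4837, 6.4666], [-7.4837, 10.0559, -7.4837], [6.4666, -7.4837, 10.0559]]
  r_p     = [-7.4837, 6.4666, -6.4967]
Written out (R1..R3):
  (R1) 10.0559 phi_1 - 7.4837 phi_2 + 6.4666 phi_3 = -7.4837
  (R2) -7.4837 phi_1 + 10.0559 phi_2 - 7.4837 phi_3 = 6.4666
  (R3) 6.4666 phi_1 - 7.4837 phi_2 + 10.0559 phi_3 = -6.4967
Gaussian elimination:
  R2 <- R2 - (-7.4837/10.0559) R1 = R2 - (-0.74421) R1:  4.486457 phi_2 - 2.671192 phi_3 = 0.897157
  R3 <- R3 - (6.4666/10.0559) R1 = R3 - (0.643065) R1:  -2.671192 phi_2 + 5.897454 phi_3 = -1.684192
  R3 <- R3 - (-2.671192/4.486457) R2 = R3 - (-0.59539) R2:  4.307052 phi_3 = -1.150034
Back-substitution:
  phi_hat_3 = -1.150034 / 4.307052 = -0.267012
  phi_hat_2 = (0.897157 - (-2.671192)(-0.267012)) / 4.486457 = 0.040994
  phi_hat_1 = (-7.4837 - (-7.4837)(0.040994) - (6.4666)(-0.267012)) / 10.0559 = -0.541996
So phi_hat = [-0.5420, 0.0410, -0.2670].
Therefore phi_hat_3 = -0.2670.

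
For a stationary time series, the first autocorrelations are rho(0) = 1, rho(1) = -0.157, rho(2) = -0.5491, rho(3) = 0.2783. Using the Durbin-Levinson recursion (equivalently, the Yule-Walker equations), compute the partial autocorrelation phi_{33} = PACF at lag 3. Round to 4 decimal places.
\phi_{33} = 0.0769

The PACF at lag k is phi_{kk}, the last component of the solution
to the Yule-Walker system G_k phi = r_k where
  (G_k)_{ij} = rho(|i - j|), (r_k)_i = rho(i), i,j = 1..k.
Equivalently, Durbin-Levinson gives phi_{kk} iteratively:
  phi_{11} = rho(1)
  phi_{kk} = [rho(k) - sum_{j=1..k-1} phi_{k-1,j} rho(k-j)]
            / [1 - sum_{j=1..k-1} phi_{k-1,j} rho(j)],
  phi_{k,j} = phi_{k-1,j} - phi_{kk} phi_{k-1,k-j},  j = 1..k-1.
Step k = 1:
  phi_11 = rho(1) = -0.157.
Step k = 2:
  phi_22 = [rho(2) - phi_11 rho(1)] / [1 - phi_11 rho(1)] = [-0.5491 - (-0.157)(-0.157)] / [1 - (-0.157)(-0.157)]
         = -0.573749 / 0.975351 = -0.588249.
  Update: phi_21 = phi_11 - phi_22 phi_11 = -0.157 - (-0.588249)(-0.157) = -0.249355.
Step k = 3:
  phi_33 = [rho(3) - phi_21 rho(2) - phi_22 rho(1)] / [1 - phi_21 rho(1) - phi_22 rho(2)]
    numerator   = 0.2783 - (-0.249355)(-0.5491) - (-0.588249)(-0.157) = 0.04902409
    denominator = 1 - (-0.249355)(-0.157) - (-0.588249)(-0.5491) = 0.63784387
  phi_33 = 0.04902409 / 0.63784387 = 0.0769.
Therefore phi_{33} = 0.0769.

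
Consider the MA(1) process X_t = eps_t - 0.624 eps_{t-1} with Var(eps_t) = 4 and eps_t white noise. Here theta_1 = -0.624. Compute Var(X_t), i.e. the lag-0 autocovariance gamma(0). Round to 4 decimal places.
\gamma(0) = 5.5575

For an MA(q) process X_t = eps_t + sum_i theta_i eps_{t-i} with
Var(eps_t) = sigma^2, the variance is
  gamma(0) = sigma^2 * (1 + sum_i theta_i^2).
  sum_i theta_i^2 = (-0.624)^2 = 0.389376.
  gamma(0) = 4 * (1 + 0.389376) = 4 * 1.389376 = 5.557504, which rounds to 5.5575.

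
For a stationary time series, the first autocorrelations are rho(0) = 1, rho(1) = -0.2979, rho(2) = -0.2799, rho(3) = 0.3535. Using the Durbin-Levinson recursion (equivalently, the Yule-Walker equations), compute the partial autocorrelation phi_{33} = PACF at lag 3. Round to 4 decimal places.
\phi_{33} = 0.1520

The PACF at lag k is phi_{kk}, the last component of the solution
to the Yule-Walker system G_k phi = r_k where
  (G_k)_{ij} = rho(|i - j|), (r_k)_i = rho(i), i,j = 1..k.
Equivalently, Durbin-Levinson gives phi_{kk} iteratively:
  phi_{11} = rho(1)
  phi_{kk} = [rho(k) - sum_{j=1..k-1} phi_{k-1,j} rho(k-j)]
            / [1 - sum_{j=1..k-1} phi_{k-1,j} rho(j)],
  phi_{k,j} = phi_{k-1,j} - phi_{kk} phi_{k-1,k-j},  j = 1..k-1.
Step k = 1:
  phi_11 = rho(1) = -0.2979.
Step k = 2:
  phi_22 = [rho(2) - phi_11 rho(1)] / [1 - phi_11 rho(1)] = [-0.2799 - (-0.2979)(-0.2979)] / [1 - (-0.2979)(-0.2979)]
         = -0.36864441 / 0.91125559 = -0.404546.
  Update: phi_21 = phi_11 - phi_22 phi_11 = -0.2979 - (-0.404546)(-0.2979) = -0.418414.
Step k = 3:
  phi_33 = [rho(3) - phi_21 rho(2) - phi_22 rho(1)] / [1 - phi_21 rho(1) - phi_22 rho(2)]
    numerator   = 0.3535 - (-0.418414)(-0.2799) - (-0.404546)(-0.2979) = 0.11587176
    denominator = 1 - (-0.418414)(-0.2979) - (-0.404546)(-0.2799) = 0.76212213
  phi_33 = 0.11587176 / 0.76212213 = 0.152.
Therefore phi_{33} = 0.1520.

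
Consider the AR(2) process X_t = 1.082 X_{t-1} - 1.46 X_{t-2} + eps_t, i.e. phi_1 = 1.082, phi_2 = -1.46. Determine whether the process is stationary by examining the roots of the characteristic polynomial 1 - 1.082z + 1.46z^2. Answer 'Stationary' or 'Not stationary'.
\text{Not stationary}

The AR(p) characteristic polynomial is P(z) = 1 - 1.082z + 1.46z^2.
Stationarity requires all roots to lie outside the unit circle, i.e. |z| > 1 for every root.
Set 1 + (-1.082) z + (1.46) z^2 = 0, i.e. a z^2 + b z + c = 0 with a = 1.46, b = -1.082, c = 1.
Discriminant D = b^2 - 4ac = (-1.082)^2 - 4*(1.46)*1 = 1.170724 - (5.84) = -4.669276.
D < 0, so the roots are the complex-conjugate pair z = (-b +/- i sqrt(-D)) / (2a) = 0.3705 +/- 0.74i.
For a conjugate pair |z|^2 = z * conj(z) = (product of roots) = c/a = 1/(1.46) = 0.684932, so |z| = sqrt(0.684932) = 0.8276 for both roots.
Moduli of all roots: 0.8276, 0.8276.
All moduli strictly greater than 1? No.
Verdict: Not stationary.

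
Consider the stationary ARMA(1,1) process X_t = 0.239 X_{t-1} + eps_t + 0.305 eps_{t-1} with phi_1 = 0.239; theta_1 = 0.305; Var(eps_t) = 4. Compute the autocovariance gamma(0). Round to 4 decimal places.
\gamma(0) = 5.2555

Multiply the model equation by X_{t-k} and take expectations. With theta_0 = psi_0 = 1 and psi_j the MA(infinity) weights, this gives
  gamma(k) - sum_i phi_i gamma(k-i) = c_k,
  c_k = sigma^2 * sum_{j=k..q} theta_j psi_{j-k}   (c_k = 0 for k > q),
using gamma(-m) = gamma(m).
psi-weights needed (psi_j = theta_j + sum_i phi_i psi_{j-i}):
  psi_1 = theta_1 + phi_1 = 0.305 + (0.239) = 0.544
Right-hand sides:
  c_0 = sigma^2 (1 + theta_1 psi_1) = 4 * (1 + (0.305)(0.544)) = 4 * 1.16592 = 4.66368
  c_1 = sigma^2 theta_1 = 4 * (0.305) = 1.22
  c_2 = 0
Equations for k = 0 and k = 1 (AR order 1):
  gamma(0) = phi_1 gamma(1) + c_0
  gamma(1) = phi_1 gamma(0) + c_1
Substituting the second into the first: gamma(0) (1 - phi_1^2) = c_0 + phi_1 c_1, so
  gamma(0) = (c_0 + phi_1 c_1) / (1 - phi_1^2) = (4.66368 + (0.239)(1.22)) / (1 - (0.239)^2) = 4.95526 / 0.942879 = 5.255457.
Therefore gamma(0) = 5.2555 (to 4 decimal places).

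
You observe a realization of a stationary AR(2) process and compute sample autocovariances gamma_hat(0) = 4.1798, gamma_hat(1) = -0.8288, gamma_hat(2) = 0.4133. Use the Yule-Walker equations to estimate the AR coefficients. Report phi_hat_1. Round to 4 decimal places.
\hat\phi_{1} = -0.1860

The Yule-Walker equations for an AR(p) process read, in matrix form,
  Gamma_p phi = r_p,   with   (Gamma_p)_{ij} = gamma(|i - j|),
                       (r_p)_i = gamma(i),   i,j = 1..p.
Substitute the sample gammas (Toeplitz matrix and right-hand side of size 2):
  Gamma_p = [[4.1798, -0.8288], [-0.8288, 4.1798]]
  r_p     = [-0.8288, 0.4133]
Written out:
  4.1798 phi_1 - 0.8288 phi_2 = -0.8288
  -0.8288 phi_1 + 4.1798 phi_2 = 0.4133
Solve by Cramer's rule:
  det = gamma(0)^2 - gamma(1)^2 = (4.1798)^2 - (-0.8288)^2 = 17.47072804 - 0.68690944 = 16.7838186
  phi_hat_1 = [gamma(1) gamma(0) - gamma(1) gamma(2)] / det = [(-0.8288)(4.1798) - (-0.8288)(0.4133)] / 16.7838186 = -3.1216752 / 16.7838186 = -0.186
  phi_hat_2 = [gamma(0) gamma(2) - gamma(1)^2] / det = [(4.1798)(0.4133) - (-0.8288)^2] / 16.7838186 = 1.0406019 / 16.7838186 = 0.062
So phi_hat = [-0.1860, 0.0620].
Therefore phi_hat_1 = -0.1860.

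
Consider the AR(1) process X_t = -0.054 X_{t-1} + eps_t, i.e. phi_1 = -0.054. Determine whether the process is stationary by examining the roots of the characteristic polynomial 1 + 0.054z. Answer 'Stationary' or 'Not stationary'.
\text{Stationary}

The AR(p) characteristic polynomial is P(z) = 1 + 0.054z.
Stationarity requires all roots to lie outside the unit circle, i.e. |z| > 1 for every root.
This is linear in z: 1 + (0.054) z = 0  =>  z = -1/(0.054) = -18.518519,  |z| = 18.518519.
Moduli of all roots: 18.5185.
All moduli strictly greater than 1? Yes.
Verdict: Stationary.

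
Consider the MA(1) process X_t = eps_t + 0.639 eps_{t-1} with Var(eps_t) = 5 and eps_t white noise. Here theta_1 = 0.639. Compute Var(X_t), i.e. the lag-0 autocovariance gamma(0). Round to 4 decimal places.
\gamma(0) = 7.0416

For an MA(q) process X_t = eps_t + sum_i theta_i eps_{t-i} with
Var(eps_t) = sigma^2, the variance is
  gamma(0) = sigma^2 * (1 + sum_i theta_i^2).
  sum_i theta_i^2 = (0.639)^2 = 0.408321.
  gamma(0) = 5 * (1 + 0.408321) = 5 * 1.408321 = 7.041605, which rounds to 7.0416.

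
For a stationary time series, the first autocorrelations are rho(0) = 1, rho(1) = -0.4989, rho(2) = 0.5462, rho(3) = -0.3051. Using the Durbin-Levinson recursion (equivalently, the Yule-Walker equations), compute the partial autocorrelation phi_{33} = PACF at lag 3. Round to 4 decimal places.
\phi_{33} = 0.0900

The PACF at lag k is phi_{kk}, the last component of the solution
to the Yule-Walker system G_k phi = r_k where
  (G_k)_{ij} = rho(|i - j|), (r_k)_i = rho(i), i,j = 1..k.
Equivalently, Durbin-Levinson gives phi_{kk} iteratively:
  phi_{11} = rho(1)
  phi_{kk} = [rho(k) - sum_{j=1..k-1} phi_{k-1,j} rho(k-j)]
            / [1 - sum_{j=1..k-1} phi_{k-1,j} rho(j)],
  phi_{k,j} = phi_{k-1,j} - phi_{kk} phi_{k-1,k-j},  j = 1..k-1.
Step k = 1:
  phi_11 = rho(1) = -0.4989.
Step k = 2:
  phi_22 = [rho(2) - phi_11 rho(1)] / [1 - phi_11 rho(1)] = [0.5462 - (-0.4989)(-0.4989)] / [1 - (-0.4989)(-0.4989)]
         = 0.29729879 / 0.75109879 = 0.395818.
  Update: phi_21 = phi_11 - phi_22 phi_11 = -0.4989 - (0.395818)(-0.4989) = -0.301426.
Step k = 3:
  phi_33 = [rho(3) - phi_21 rho(2) - phi_22 rho(1)] / [1 - phi_21 rho(1) - phi_22 rho(2)]
    numerator   = -0.3051 - (-0.301426)(0.5462) - (0.395818)(-0.4989) = 0.05701281
    denominator = 1 - (-0.301426)(-0.4989) - (0.395818)(0.5462) = 0.63342243
  phi_33 = 0.05701281 / 0.63342243 = 0.09.
Therefore phi_{33} = 0.0900.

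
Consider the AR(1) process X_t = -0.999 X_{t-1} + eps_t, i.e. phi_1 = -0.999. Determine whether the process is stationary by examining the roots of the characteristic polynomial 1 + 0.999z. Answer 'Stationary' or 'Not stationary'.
\text{Stationary}

The AR(p) characteristic polynomial is P(z) = 1 + 0.999z.
Stationarity requires all roots to lie outside the unit circle, i.e. |z| > 1 for every root.
This is linear in z: 1 + (0.999) z = 0  =>  z = -1/(0.999) = -1.001001,  |z| = 1.001001.
Moduli of all roots: 1.0010.
All moduli strictly greater than 1? Yes.
Verdict: Stationary.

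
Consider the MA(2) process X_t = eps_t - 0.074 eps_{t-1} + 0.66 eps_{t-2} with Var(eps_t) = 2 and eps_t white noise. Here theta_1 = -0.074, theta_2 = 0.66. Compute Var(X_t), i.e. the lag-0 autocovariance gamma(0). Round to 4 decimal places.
\gamma(0) = 2.8822

For an MA(q) process X_t = eps_t + sum_i theta_i eps_{t-i} with
Var(eps_t) = sigma^2, the variance is
  gamma(0) = sigma^2 * (1 + sum_i theta_i^2).
  sum_i theta_i^2 = (-0.074)^2 + (0.66)^2 = 0.005476 + 0.4356 = 0.441076.
  gamma(0) = 2 * (1 + 0.441076) = 2 * 1.441076 = 2.882152, which rounds to 2.8822.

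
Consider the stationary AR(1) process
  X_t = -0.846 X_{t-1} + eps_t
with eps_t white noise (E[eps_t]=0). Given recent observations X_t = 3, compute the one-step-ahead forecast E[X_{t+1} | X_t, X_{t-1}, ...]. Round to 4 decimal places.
E[X_{t+1} \mid \mathcal F_t] = -2.5380

For an AR(p) model X_t = c + sum_i phi_i X_{t-i} + eps_t, the
one-step-ahead conditional mean is
  E[X_{t+1} | X_t, ...] = c + sum_i phi_i X_{t+1-i}.
Substitute known values:
  E[X_{t+1} | ...] = (-0.846) * (3)
                   = -2.5380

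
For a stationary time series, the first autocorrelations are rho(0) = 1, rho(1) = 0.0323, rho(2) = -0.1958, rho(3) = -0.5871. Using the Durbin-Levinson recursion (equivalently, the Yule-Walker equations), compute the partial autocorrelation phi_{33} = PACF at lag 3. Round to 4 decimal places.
\phi_{33} = -0.5969

The PACF at lag k is phi_{kk}, the last component of the solution
to the Yule-Walker system G_k phi = r_k where
  (G_k)_{ij} = rho(|i - j|), (r_k)_i = rho(i), i,j = 1..k.
Equivalently, Durbin-Levinson gives phi_{kk} iteratively:
  phi_{11} = rho(1)
  phi_{kk} = [rho(k) - sum_{j=1..k-1} phi_{k-1,j} rho(k-j)]
            / [1 - sum_{j=1..k-1} phi_{k-1,j} rho(j)],
  phi_{k,j} = phi_{k-1,j} - phi_{kk} phi_{k-1,k-j},  j = 1..k-1.
Step k = 1:
  phi_11 = rho(1) = 0.0323.
Step k = 2:
  phi_22 = [rho(2) - phi_11 rho(1)] / [1 - phi_11 rho(1)] = [-0.1958 - (0.0323)(0.0323)] / [1 - (0.0323)(0.0323)]
         = -0.19684329 / 0.99895671 = -0.197049.
  Update: phi_21 = phi_11 - phi_22 phi_11 = 0.0323 - (-0.197049)(0.0323) = 0.038665.
Step k = 3:
  phi_33 = [rho(3) - phi_21 rho(2) - phi_22 rho(1)] / [1 - phi_21 rho(1) - phi_22 rho(2)]
    numerator   = -0.5871 - (0.038665)(-0.1958) - (-0.197049)(0.0323) = -0.57316478
    denominator = 1 - (0.038665)(0.0323) - (-0.197049)(-0.1958) = 0.96016896
  phi_33 = -0.57316478 / 0.96016896 = -0.5969.
Therefore phi_{33} = -0.5969.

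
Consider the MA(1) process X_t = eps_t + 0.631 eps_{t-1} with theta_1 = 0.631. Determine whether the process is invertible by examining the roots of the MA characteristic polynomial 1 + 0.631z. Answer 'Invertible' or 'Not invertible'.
\text{Invertible}

The MA(q) characteristic polynomial is P(z) = 1 + 0.631z.
Invertibility requires all roots to lie outside the unit circle, i.e. |z| > 1 for every root.
This is linear in z: 1 + (0.631) z = 0  =>  z = -1/(0.631) = -1.584786,  |z| = 1.584786.
Moduli of all roots: 1.5848.
All moduli strictly greater than 1? Yes.
Verdict: Invertible.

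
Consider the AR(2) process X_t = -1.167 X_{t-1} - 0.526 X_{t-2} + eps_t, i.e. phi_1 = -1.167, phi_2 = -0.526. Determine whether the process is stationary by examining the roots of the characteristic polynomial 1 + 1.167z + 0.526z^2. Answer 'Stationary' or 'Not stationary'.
\text{Stationary}

The AR(p) characteristic polynomial is P(z) = 1 + 1.167z + 0.526z^2.
Stationarity requires all roots to lie outside the unit circle, i.e. |z| > 1 for every root.
Set 1 + (1.167) z + (0.526) z^2 = 0, i.e. a z^2 + b z + c = 0 with a = 0.526, b = 1.167, c = 1.
Discriminant D = b^2 - 4ac = (1.167)^2 - 4*(0.526)*1 = 1.361889 - (2.104) = -0.742111.
D < 0, so the roots are the complex-conjugate pair z = (-b +/- i sqrt(-D)) / (2a) = -1.1093 +/- 0.8189i.
For a conjugate pair |z|^2 = z * conj(z) = (product of roots) = c/a = 1/(0.526) = 1.901141, so |z| = sqrt(1.901141) = 1.3788 for both roots.
Moduli of all roots: 1.3788, 1.3788.
All moduli strictly greater than 1? Yes.
Verdict: Stationary.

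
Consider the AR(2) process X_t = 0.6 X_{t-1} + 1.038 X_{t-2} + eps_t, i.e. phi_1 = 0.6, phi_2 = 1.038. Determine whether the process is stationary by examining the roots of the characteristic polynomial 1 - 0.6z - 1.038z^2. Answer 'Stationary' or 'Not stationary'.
\text{Not stationary}

The AR(p) characteristic polynomial is P(z) = 1 - 0.6z - 1.038z^2.
Stationarity requires all roots to lie outside the unit circle, i.e. |z| > 1 for every root.
Set 1 + (-0.6) z + (-1.038) z^2 = 0, i.e. a z^2 + b z + c = 0 with a = -1.038, b = -0.6, c = 1.
Discriminant D = b^2 - 4ac = (-0.6)^2 - 4*(-1.038)*1 = 0.36 - (-4.152) = 4.512.
D >= 0, so the roots are real: z = (-b +/- sqrt(D)) / (2a) = (0.6 +/- 2.124147) / (-2.076).
  z_1 = (0.6 + 2.124147) / (-2.076) = -1.3122,   |z_1| = 1.3122.
  z_2 = (0.6 - 2.124147) / (-2.076) = 0.7342,   |z_2| = 0.7342.
Moduli of all roots: 1.3122, 0.7342.
All moduli strictly greater than 1? No.
Verdict: Not stationary.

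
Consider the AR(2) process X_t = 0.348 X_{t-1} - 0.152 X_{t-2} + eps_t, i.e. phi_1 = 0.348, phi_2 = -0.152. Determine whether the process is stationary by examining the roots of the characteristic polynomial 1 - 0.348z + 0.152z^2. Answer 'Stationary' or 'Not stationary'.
\text{Stationary}

The AR(p) characteristic polynomial is P(z) = 1 - 0.348z + 0.152z^2.
Stationarity requires all roots to lie outside the unit circle, i.e. |z| > 1 for every root.
Set 1 + (-0.348) z + (0.152) z^2 = 0, i.e. a z^2 + b z + c = 0 with a = 0.152, b = -0.348, c = 1.
Discriminant D = b^2 - 4ac = (-0.348)^2 - 4*(0.152)*1 = 0.121104 - (0.608) = -0.486896.
D < 0, so the roots are the complex-conjugate pair z = (-b +/- i sqrt(-D)) / (2a) = 1.1447 +/- 2.2953i.
For a conjugate pair |z|^2 = z * conj(z) = (product of roots) = c/a = 1/(0.152) = 6.578947, so |z| = sqrt(6.578947) = 2.5649 for both roots.
Moduli of all roots: 2.5649, 2.5649.
All moduli strictly greater than 1? Yes.
Verdict: Stationary.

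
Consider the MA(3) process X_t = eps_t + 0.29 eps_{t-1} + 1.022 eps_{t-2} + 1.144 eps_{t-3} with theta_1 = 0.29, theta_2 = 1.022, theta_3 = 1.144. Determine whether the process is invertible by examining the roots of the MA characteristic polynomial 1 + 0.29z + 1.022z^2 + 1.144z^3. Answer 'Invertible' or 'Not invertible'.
\text{Not invertible}

The MA(q) characteristic polynomial is P(z) = 1 + 0.29z + 1.022z^2 + 1.144z^3.
Invertibility requires all roots to lie outside the unit circle, i.e. |z| > 1 for every root.
Degree 3: look for a simple real root z0 first, then factor out (1 - z/z0) and solve the remaining quadratic.
Testing z0 = -1.25: P(-1.25) = 1 + (0.29)(-1.25) + (1.022)(-1.25)^2 + (1.144)(-1.25)^3
  = 1 + (-0.3625) + (1.596875) + (-2.234375) = 0.  So z_0 = -1.25 is a root, |z_0| = 1.25.
Divide out the factor (1 + 0.8 z) = (1 - z/z0) (since 1/z0 = -0.8):
  P(z) = (1 + 0.8 z)(1 + (-0.51) z + (1.43) z^2)
  [check: z-coef -0.51 - (-0.8) = 0.29; z^2-coef 1.43 - (-0.8)(-0.51) = 1.022; z^3-coef -(-0.8)(1.43) = 1.144.]
Remaining roots from the quadratic factor 1 + (-0.51) z + (1.43) z^2:
  Set 1 + (-0.51) z + (1.43) z^2 = 0, i.e. a z^2 + b z + c = 0 with a = 1.43, b = -0.51, c = 1.
  Discriminant D = b^2 - 4ac = (-0.51)^2 - 4*(1.43)*1 = 0.2601 - (5.72) = -5.4599.
  D < 0, so the roots are the complex-conjugate pair z = (-b +/- i sqrt(-D)) / (2a) = 0.1783 +/- 0.817i.
  For a conjugate pair |z|^2 = z * conj(z) = (product of roots) = c/a = 1/(1.43) = 0.699301, so |z| = sqrt(0.699301) = 0.8362 for both roots.
Moduli of all roots: 1.2500, 0.8362, 0.8362.
All moduli strictly greater than 1? No.
Verdict: Not invertible.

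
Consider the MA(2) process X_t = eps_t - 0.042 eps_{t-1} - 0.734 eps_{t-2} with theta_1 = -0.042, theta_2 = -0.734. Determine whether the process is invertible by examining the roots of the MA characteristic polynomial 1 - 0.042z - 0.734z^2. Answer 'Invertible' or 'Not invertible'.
\text{Invertible}

The MA(q) characteristic polynomial is P(z) = 1 - 0.042z - 0.734z^2.
Invertibility requires all roots to lie outside the unit circle, i.e. |z| > 1 for every root.
Set 1 + (-0.042) z + (-0.734) z^2 = 0, i.e. a z^2 + b z + c = 0 with a = -0.734, b = -0.042, c = 1.
Discriminant D = b^2 - 4ac = (-0.042)^2 - 4*(-0.734)*1 = 0.001764 - (-2.936) = 2.937764.
D >= 0, so the roots are real: z = (-b +/- sqrt(D)) / (2a) = (0.042 +/- 1.713991) / (-1.468).
  z_1 = (0.042 + 1.713991) / (-1.468) = -1.1962,   |z_1| = 1.1962.
  z_2 = (0.042 - 1.713991) / (-1.468) = 1.139,   |z_2| = 1.139.
Moduli of all roots: 1.1962, 1.1390.
All moduli strictly greater than 1? Yes.
Verdict: Invertible.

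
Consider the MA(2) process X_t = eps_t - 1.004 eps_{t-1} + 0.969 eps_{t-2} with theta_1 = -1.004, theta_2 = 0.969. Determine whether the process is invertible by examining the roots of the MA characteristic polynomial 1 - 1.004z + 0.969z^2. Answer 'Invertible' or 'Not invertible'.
\text{Invertible}

The MA(q) characteristic polynomial is P(z) = 1 - 1.004z + 0.969z^2.
Invertibility requires all roots to lie outside the unit circle, i.e. |z| > 1 for every root.
Set 1 + (-1.004) z + (0.969) z^2 = 0, i.e. a z^2 + b z + c = 0 with a = 0.969, b = -1.004, c = 1.
Discriminant D = b^2 - 4ac = (-1.004)^2 - 4*(0.969)*1 = 1.008016 - (3.876) = -2.867984.
D < 0, so the roots are the complex-conjugate pair z = (-b +/- i sqrt(-D)) / (2a) = 0.5181 +/- 0.8738i.
For a conjugate pair |z|^2 = z * conj(z) = (product of roots) = c/a = 1/(0.969) = 1.031992, so |z| = sqrt(1.031992) = 1.0159 for both roots.
Moduli of all roots: 1.0159, 1.0159.
All moduli strictly greater than 1? Yes.
Verdict: Invertible.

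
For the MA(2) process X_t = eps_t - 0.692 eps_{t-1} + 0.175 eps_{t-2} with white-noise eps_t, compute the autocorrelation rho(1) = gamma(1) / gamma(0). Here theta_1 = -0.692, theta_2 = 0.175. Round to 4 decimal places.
\rho(1) = -0.5387

For an MA(q) process with theta_0 = 1, the autocovariance is
  gamma(k) = sigma^2 * sum_{i=0..q-k} theta_i * theta_{i+k},
and rho(k) = gamma(k) / gamma(0). Sigma^2 cancels.
  numerator   = (1)*(-0.692) + (-0.692)*(0.175) = -0.8131.
  denominator = (1)^2 + (-0.692)^2 + (0.175)^2 = 1.509489.
  rho(1) = -0.8131 / 1.509489 = -0.5387.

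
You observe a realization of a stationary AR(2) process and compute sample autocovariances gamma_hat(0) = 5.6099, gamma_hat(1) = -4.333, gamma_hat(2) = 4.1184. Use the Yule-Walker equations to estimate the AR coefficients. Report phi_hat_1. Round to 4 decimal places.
\hat\phi_{1} = -0.5090

The Yule-Walker equations for an AR(p) process read, in matrix form,
  Gamma_p phi = r_p,   with   (Gamma_p)_{ij} = gamma(|i - j|),
                       (r_p)_i = gamma(i),   i,j = 1..p.
Substitute the sample gammas (Toeplitz matrix and right-hand side of size 2):
  Gamma_p = [[5.6099, -4.333], [-4.333, 5.6099]]
  r_p     = [-4.333, 4.1184]
Written out:
  5.6099 phi_1 - 4.333 phi_2 = -4.333
  -4.333 phi_1 + 5.6099 phi_2 = 4.1184
Solve by Cramer's rule:
  det = gamma(0)^2 - gamma(1)^2 = (5.6099)^2 - (-4.333)^2 = 31.47097801 - 18.774889 = 12.69608901
  phi_hat_1 = [gamma(1) gamma(0) - gamma(1) gamma(2)] / det = [(-4.333)(5.6099) - (-4.333)(4.1184)] / 12.69608901 = -6.4626695 / 12.69608901 = -0.509
  phi_hat_2 = [gamma(0) gamma(2) - gamma(1)^2] / det = [(5.6099)(4.1184) - (-4.333)^2] / 12.69608901 = 4.32892316 / 12.69608901 = 0.341
So phi_hat = [-0.5090, 0.3410].
Therefore phi_hat_1 = -0.5090.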